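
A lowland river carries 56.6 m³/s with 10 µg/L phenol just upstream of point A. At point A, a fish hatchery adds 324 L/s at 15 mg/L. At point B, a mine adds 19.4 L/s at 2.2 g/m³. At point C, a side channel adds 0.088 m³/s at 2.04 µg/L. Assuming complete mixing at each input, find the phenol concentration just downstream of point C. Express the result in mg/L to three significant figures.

10 µg/L = 0.01 mg/L.
324 L/s = 0.324 m³/s.
After input A: C = (56.6·0.01 + 0.324·15) / 56.92 = 0.09532 mg/L.
19.4 L/s = 0.0194 m³/s.
After input B: C = (56.92·0.09532 + 0.0194·2.2) / 56.94 = 0.09604 mg/L.
2.04 µg/L = 0.00204 mg/L.
After input C: C = (56.94·0.09604 + 0.088·0.00204) / 57.03 = 0.09589 mg/L.

0.0959 mg/L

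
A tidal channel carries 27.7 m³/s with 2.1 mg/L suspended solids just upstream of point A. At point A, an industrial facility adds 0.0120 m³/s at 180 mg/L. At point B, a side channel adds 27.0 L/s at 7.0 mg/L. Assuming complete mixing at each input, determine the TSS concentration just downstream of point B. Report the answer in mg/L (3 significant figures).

After input A: C = (27.7·2.1 + 0.012·180) / 27.71 = 2.177 mg/L.
27.0 L/s = 0.027 m³/s.
After input B: C = (27.71·2.177 + 0.027·7) / 27.74 = 2.182 mg/L.

2.18 mg/L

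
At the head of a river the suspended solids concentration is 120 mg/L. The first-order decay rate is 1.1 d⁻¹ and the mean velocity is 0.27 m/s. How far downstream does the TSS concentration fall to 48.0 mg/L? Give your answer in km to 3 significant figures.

From C = C₀·e^(−kt), t = ln(C₀/C)/k = ln(120/48.0)/1.1 = 0.9163/1.1 = 0.833 d.
Distance = v·t = 0.27 m/s × 7.197e+04 s = 1.943e+04 m = 19.43 km.

19.4 km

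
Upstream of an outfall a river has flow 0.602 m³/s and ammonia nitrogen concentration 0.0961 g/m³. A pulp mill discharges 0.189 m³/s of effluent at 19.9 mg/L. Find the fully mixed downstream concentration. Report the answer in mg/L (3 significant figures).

4.83 mg/L

Conservation of mass across the mixing zone: C = (0.189·19.9 + 0.602·0.0961) / (0.189 + 0.602) = 3.819/0.791 = 4.828 mg/L.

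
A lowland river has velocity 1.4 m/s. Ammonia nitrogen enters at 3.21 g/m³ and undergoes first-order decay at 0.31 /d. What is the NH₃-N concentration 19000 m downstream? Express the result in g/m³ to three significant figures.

3.06 g/m³

Travel time t = 19000 m / 1.4 m/s = 1.9e+04/1.4 = 1.357e+04 s = 0.1571 d.
First-order decay: C = 3.21·exp(−0.31·0.1571) = 3.21·0.9525 = 3.057 g/m³.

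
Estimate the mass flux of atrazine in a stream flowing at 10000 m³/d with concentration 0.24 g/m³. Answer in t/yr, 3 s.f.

10000 m³/d = 0.1157 m³/s.
Mass flux = Q·C = 0.1157 m³/s × 0.24 g/m³ = 0.02778 g/s.
= 0.02778 g/s × 31.56 = 0.8766 t/yr.

0.877 t/yr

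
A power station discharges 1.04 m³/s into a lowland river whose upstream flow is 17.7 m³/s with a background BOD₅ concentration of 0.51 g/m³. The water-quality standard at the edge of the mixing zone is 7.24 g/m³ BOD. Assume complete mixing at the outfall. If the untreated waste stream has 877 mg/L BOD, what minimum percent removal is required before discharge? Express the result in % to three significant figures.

86.1 %

Mass balance: 7.24·18.74 = 1.04·Cₑ + 17.7·0.51.
Cₑ = (135.7 − 9.027) / 1.04 = 121.8 mg/L.
Required removal = 1 − 121.8/877 = 86.11 %.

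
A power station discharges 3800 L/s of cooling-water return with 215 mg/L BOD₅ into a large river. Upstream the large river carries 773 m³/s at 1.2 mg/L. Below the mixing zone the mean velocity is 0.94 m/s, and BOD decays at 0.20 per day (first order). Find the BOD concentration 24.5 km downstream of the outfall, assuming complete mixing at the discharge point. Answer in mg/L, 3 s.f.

2.11 mg/L

3800 L/s = 3.8 m³/s.
After complete mixing, C₀ = (3.8·215 + 773·1.2) / 776.8 = 2.246 mg/L.
Travel time t = 2.45e+04 m / 0.94 m/s = 2.606e+04 s = 0.3017 d.
C = 2.246·exp(−0.20·0.3017) = 2.246·0.9415 = 2.114 mg/L.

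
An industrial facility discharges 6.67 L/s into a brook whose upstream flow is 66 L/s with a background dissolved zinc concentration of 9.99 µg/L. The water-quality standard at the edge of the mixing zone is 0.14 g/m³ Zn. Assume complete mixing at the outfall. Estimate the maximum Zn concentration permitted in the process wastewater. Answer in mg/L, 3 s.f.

6.67 L/s = 0.00667 m³/s.
66 L/s = 0.066 m³/s.
9.99 µg/L = 0.00999 mg/L.
Mass balance: 0.14·0.07267 = 0.00667·Cₑ + 0.066·0.00999.
Cₑ = (0.01017 − 0.0006593) / 0.00667 = 1.426 mg/L.

1.43 mg/L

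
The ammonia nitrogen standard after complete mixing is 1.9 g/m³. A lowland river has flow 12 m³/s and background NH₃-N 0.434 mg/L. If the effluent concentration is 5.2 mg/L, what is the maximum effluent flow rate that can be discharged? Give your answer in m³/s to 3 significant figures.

Mass balance at complete mixing: C_std·(Q_w + Q_r) = Q_w·C_e + Q_r·C_b.
Rearranging, Q_w = Q_r·(C_std − C_b)/(C_e − C_std) = 12·(1.9 − 0.434) / (5.2 − 1.9) = 5.331 m³/s.

5.33 m³/s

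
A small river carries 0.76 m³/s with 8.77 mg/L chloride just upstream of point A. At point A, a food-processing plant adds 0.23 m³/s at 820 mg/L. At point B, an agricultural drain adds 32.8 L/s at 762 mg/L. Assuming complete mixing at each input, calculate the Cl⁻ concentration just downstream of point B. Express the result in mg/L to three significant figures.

After input A: C = (0.76·8.77 + 0.23·820) / 0.99 = 197.2 mg/L.
32.8 L/s = 0.0328 m³/s.
After input B: C = (0.99·197.2 + 0.0328·762) / 1.023 = 215.3 mg/L.

215 mg/L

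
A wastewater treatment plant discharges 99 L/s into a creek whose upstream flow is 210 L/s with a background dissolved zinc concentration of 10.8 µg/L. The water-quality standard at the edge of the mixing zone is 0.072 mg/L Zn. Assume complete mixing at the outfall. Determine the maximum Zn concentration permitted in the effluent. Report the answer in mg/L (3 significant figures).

99 L/s = 0.099 m³/s.
210 L/s = 0.21 m³/s.
10.8 µg/L = 0.0108 mg/L.
Mass balance: 0.072·0.309 = 0.099·Cₑ + 0.21·0.0108.
Cₑ = (0.02225 − 0.002268) / 0.099 = 0.2018 mg/L.

0.202 mg/L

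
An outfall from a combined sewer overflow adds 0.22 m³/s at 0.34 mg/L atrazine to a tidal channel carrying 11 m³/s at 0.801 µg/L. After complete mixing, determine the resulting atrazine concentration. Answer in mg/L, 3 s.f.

0.801 µg/L = 0.000801 mg/L.
By mass balance at complete mixing, C = (0.22·0.34 + 11·0.000801) / (0.22 + 11) = 0.08361/11.22 = 0.007452 mg/L.

0.00745 mg/L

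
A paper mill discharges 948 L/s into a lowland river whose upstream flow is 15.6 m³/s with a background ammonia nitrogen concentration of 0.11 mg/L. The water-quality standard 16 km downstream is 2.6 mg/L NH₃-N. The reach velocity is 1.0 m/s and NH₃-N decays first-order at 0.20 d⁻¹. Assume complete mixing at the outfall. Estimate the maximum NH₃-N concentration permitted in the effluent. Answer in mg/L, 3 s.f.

45.3 mg/L

948 L/s = 0.948 m³/s.
Travel time to the compliance point: t = 1.6e+04/1.0 = 1.6e+04 s = 0.1852 d; decay factor exp(−0.20·0.1852) = 0.9636.
So the concentration just after mixing may be at most 2.6/0.9636 = 2.698 mg/L.
Mass balance: 2.698·16.55 = 0.948·Cₑ + 15.6·0.11.
Cₑ = (44.65 − 1.716) / 0.948 = 45.29 mg/L.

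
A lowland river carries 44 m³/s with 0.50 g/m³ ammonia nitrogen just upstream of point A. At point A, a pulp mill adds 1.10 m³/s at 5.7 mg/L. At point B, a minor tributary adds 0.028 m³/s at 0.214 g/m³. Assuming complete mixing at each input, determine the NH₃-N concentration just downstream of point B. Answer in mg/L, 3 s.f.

After input A: C = (44·0.5 + 1.1·5.7) / 45.1 = 0.6268 mg/L.
After input B: C = (45.1·0.6268 + 0.028·0.214) / 45.13 = 0.6266 mg/L.

0.627 mg/L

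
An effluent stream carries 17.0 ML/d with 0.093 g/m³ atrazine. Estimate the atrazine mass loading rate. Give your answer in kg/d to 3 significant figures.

17.0 ML/d = 0.1968 m³/s.
Mass flux = Q·C = 0.1968 m³/s × 0.093 g/m³ = 0.0183 g/s.
= 0.0183 g/s × 86.4 = 1.581 kg/d.

1.58 kg/d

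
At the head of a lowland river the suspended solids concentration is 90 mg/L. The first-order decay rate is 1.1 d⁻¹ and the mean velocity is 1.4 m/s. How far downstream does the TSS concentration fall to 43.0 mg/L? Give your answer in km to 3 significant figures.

81.2 km

From C = C₀·e^(−kt), t = ln(C₀/C)/k = ln(90/43.0)/1.1 = 0.7386/1.1 = 0.6715 d.
Distance = v·t = 1.4 m/s × 5.801e+04 s = 8.122e+04 m = 81.22 km.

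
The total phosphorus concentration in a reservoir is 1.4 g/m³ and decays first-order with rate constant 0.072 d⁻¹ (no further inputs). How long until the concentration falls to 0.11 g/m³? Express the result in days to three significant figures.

35.3 d

t = ln(C₀/C)/k = ln(1.4/0.11)/0.072 = 2.544/0.072 = 35.33 d.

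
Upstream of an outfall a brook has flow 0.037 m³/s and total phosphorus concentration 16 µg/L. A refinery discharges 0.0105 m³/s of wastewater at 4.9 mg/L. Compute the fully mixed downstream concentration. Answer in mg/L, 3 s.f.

16 µg/L = 0.016 mg/L.
Conservation of mass across the mixing zone: C = (0.0105·4.9 + 0.037·0.016) / (0.0105 + 0.037) = 0.05204/0.0475 = 1.096 mg/L.

1.10 mg/L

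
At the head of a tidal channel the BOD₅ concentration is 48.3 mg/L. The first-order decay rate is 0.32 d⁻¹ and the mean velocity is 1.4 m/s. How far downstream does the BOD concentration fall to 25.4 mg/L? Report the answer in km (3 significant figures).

From C = C₀·e^(−kt), t = ln(C₀/C)/k = ln(48.3/25.4)/0.32 = 0.6427/0.32 = 2.008 d.
Distance = v·t = 1.4 m/s × 1.735e+05 s = 2.429e+05 m = 242.9 km.

243 km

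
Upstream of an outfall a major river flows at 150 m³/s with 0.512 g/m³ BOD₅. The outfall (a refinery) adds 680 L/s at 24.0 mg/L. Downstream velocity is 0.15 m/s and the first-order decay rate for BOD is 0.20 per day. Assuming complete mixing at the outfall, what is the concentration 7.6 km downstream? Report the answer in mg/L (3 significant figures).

680 L/s = 0.68 m³/s.
After complete mixing, C₀ = (0.68·24 + 150·0.512) / 150.7 = 0.618 mg/L.
Travel time t = 7600 m / 0.15 m/s = 5.067e+04 s = 0.5864 d.
C = 0.618·exp(−0.20·0.5864) = 0.618·0.8893 = 0.5496 mg/L.

0.550 mg/L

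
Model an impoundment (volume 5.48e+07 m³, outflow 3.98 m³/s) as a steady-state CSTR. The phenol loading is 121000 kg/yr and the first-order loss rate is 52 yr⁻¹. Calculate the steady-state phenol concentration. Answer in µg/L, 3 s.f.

40.7 µg/L

Outflow Q = 3.98 m³/s × 3.156e+07 s/yr = 1.256e+08 m³/yr.
Steady-state CSTR mass balance: W = Q·C + k·V·C, so C = W/(Q + kV).
Q + kV = 1.256e+08 + 52·5.48e+07 = 2.975e+09 m³/yr.
C = 121000/2.975e+09 = 4.067e-05 kg/m³ = 0.04067 mg/L = 40.67 µg/L.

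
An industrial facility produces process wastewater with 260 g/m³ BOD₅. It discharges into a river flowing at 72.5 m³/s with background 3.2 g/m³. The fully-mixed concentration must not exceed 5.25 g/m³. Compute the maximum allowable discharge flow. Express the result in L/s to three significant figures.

583 L/s

Mass balance at complete mixing: C_std·(Q_w + Q_r) = Q_w·C_e + Q_r·C_b.
Rearranging, Q_w = Q_r·(C_std − C_b)/(C_e − C_std) = 72.5·(5.25 − 3.2) / (260 − 5.25) = 0.5834 m³/s.
= 583.4 L/s.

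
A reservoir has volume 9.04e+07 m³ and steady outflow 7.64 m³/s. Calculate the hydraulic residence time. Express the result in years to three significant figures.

Q = 7.64 m³/s × 3.156e+07 s/yr = 2.411e+08 m³/yr.
Hydraulic residence time τ = V/Q = 9.04e+07/2.411e+08 = 0.3749 yr.

0.375 yr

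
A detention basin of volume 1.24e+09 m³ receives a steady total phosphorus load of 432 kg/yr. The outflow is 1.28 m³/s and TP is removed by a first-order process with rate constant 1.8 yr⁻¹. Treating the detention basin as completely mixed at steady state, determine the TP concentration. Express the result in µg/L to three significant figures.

0.190 µg/L

Outflow Q = 1.28 m³/s × 3.156e+07 s/yr = 4.039e+07 m³/yr.
Steady-state CSTR mass balance: W = Q·C + k·V·C, so C = W/(Q + kV).
Q + kV = 4.039e+07 + 1.8·1.24e+09 = 2.272e+09 m³/yr.
C = 432/2.272e+09 = 1.901e-07 kg/m³ = 0.0001901 mg/L = 0.1901 µg/L.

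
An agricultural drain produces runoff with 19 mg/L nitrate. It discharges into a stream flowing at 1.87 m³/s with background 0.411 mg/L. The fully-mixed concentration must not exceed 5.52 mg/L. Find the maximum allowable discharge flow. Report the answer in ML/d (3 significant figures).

Mass balance at complete mixing: C_std·(Q_w + Q_r) = Q_w·C_e + Q_r·C_b.
Rearranging, Q_w = Q_r·(C_std − C_b)/(C_e − C_std) = 1.87·(5.52 − 0.411) / (19 − 5.52) = 0.7087 m³/s.
= 61.24 ML/d.

61.2 ML/d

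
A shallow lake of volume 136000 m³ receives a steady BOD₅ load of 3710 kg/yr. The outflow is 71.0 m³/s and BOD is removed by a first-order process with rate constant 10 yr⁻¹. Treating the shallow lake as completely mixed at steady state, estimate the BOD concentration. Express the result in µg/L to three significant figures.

Outflow Q = 71.0 m³/s × 3.156e+07 s/yr = 2.241e+09 m³/yr.
Steady-state CSTR mass balance: W = Q·C + k·V·C, so C = W/(Q + kV).
Q + kV = 2.241e+09 + 10·136000 = 2.242e+09 m³/yr.
C = 3710/2.242e+09 = 1.655e-06 kg/m³ = 0.001655 mg/L = 1.655 µg/L.

1.65 µg/L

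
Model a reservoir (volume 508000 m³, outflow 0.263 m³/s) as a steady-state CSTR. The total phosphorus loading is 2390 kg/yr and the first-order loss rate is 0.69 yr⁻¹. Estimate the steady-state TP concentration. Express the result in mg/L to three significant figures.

0.276 mg/L

Outflow Q = 0.263 m³/s × 3.156e+07 s/yr = 8.3e+06 m³/yr.
Steady-state CSTR mass balance: W = Q·C + k·V·C, so C = W/(Q + kV).
Q + kV = 8.3e+06 + 0.69·508000 = 8.65e+06 m³/yr.
C = 2390/8.65e+06 = 0.0002763 kg/m³ = 0.2763 mg/L.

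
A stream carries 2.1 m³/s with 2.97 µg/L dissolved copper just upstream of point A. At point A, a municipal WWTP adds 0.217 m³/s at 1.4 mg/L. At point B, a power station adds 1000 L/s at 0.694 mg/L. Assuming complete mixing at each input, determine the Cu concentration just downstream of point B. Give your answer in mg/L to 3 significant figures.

2.97 µg/L = 0.00297 mg/L.
After input A: C = (2.1·0.00297 + 0.217·1.4) / 2.317 = 0.1338 mg/L.
1000 L/s = 1 m³/s.
After input B: C = (2.317·0.1338 + 1·0.694) / 3.317 = 0.3027 mg/L.

0.303 mg/L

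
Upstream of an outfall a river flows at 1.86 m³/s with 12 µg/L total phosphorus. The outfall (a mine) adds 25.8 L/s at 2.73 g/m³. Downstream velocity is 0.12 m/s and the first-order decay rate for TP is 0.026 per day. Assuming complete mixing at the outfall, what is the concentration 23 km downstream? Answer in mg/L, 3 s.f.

0.0464 mg/L

25.8 L/s = 0.0258 m³/s.
12 µg/L = 0.012 mg/L.
After complete mixing, C₀ = (0.0258·2.73 + 1.86·0.012) / 1.886 = 0.04919 mg/L.
Travel time t = 2.3e+04 m / 0.12 m/s = 1.917e+05 s = 2.218 d.
C = 0.04919·exp(−0.026·2.218) = 0.04919·0.944 = 0.04643 mg/L.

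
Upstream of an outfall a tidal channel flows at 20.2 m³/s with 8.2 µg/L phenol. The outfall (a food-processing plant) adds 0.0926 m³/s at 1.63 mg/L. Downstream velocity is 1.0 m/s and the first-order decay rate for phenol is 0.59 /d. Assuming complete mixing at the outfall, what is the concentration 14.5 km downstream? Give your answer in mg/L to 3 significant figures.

0.0141 mg/L

8.2 µg/L = 0.0082 mg/L.
After complete mixing, C₀ = (0.0926·1.63 + 20.2·0.0082) / 20.29 = 0.0156 mg/L.
Travel time t = 1.45e+04 m / 1.0 m/s = 1.45e+04 s = 0.1678 d.
C = 0.0156·exp(−0.59·0.1678) = 0.0156·0.9057 = 0.01413 mg/L.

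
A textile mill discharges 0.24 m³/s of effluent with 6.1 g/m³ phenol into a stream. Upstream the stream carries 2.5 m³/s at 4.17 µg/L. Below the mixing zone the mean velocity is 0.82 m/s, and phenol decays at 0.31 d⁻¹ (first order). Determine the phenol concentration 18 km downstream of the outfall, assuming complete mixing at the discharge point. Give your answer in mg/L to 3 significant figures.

4.17 µg/L = 0.00417 mg/L.
After complete mixing, C₀ = (0.24·6.1 + 2.5·0.00417) / 2.74 = 0.5381 mg/L.
Travel time t = 1.8e+04 m / 0.82 m/s = 2.195e+04 s = 0.2541 d.
C = 0.5381·exp(−0.31·0.2541) = 0.5381·0.9243 = 0.4974 mg/L.

0.497 mg/L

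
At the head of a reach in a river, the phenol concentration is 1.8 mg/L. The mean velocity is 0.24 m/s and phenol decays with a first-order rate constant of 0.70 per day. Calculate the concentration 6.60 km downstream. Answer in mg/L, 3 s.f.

Travel time t = 6.60 km / 0.24 m/s = 6600/0.24 = 2.75e+04 s = 0.3183 d.
First-order decay: C = 1.8·exp(−0.70·0.3183) = 1.8·0.8003 = 1.44 mg/L.

1.44 mg/L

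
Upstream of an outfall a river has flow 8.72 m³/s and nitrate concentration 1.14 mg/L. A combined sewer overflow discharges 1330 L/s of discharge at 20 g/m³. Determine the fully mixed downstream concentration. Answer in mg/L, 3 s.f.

3.64 mg/L

1330 L/s = 1.33 m³/s.
Flow-weighted mixing gives C = (1.33·20 + 8.72·1.14) / (1.33 + 8.72) = 36.54/10.05 = 3.636 mg/L.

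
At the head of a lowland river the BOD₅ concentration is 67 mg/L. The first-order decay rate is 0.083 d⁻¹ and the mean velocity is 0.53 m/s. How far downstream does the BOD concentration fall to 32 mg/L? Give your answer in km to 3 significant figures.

From C = C₀·e^(−kt), t = ln(C₀/C)/k = ln(67/32)/0.083 = 0.739/0.083 = 8.903 d.
Distance = v·t = 0.53 m/s × 7.692e+05 s = 4.077e+05 m = 407.7 km.

408 km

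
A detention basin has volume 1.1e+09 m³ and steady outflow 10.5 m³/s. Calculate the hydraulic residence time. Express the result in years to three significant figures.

Q = 10.5 m³/s × 3.156e+07 s/yr = 3.314e+08 m³/yr.
Hydraulic residence time τ = V/Q = 1.1e+09/3.314e+08 = 3.32 yr.

3.32 yr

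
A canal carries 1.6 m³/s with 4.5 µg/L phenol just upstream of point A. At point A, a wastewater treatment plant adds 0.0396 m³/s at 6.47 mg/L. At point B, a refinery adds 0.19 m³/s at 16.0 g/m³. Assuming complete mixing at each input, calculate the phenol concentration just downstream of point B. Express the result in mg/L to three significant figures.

4.5 µg/L = 0.0045 mg/L.
After input A: C = (1.6·0.0045 + 0.0396·6.47) / 1.64 = 0.1607 mg/L.
After input B: C = (1.64·0.1607 + 0.19·16) / 1.83 = 1.806 mg/L.

1.81 mg/L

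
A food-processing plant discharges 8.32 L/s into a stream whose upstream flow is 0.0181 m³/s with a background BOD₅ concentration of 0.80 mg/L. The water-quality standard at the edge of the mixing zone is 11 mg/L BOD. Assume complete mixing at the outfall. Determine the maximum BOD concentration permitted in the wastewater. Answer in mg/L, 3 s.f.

8.32 L/s = 0.00832 m³/s.
Mass balance: 11·0.02642 = 0.00832·Cₑ + 0.0181·0.8.
Cₑ = (0.2906 − 0.01448) / 0.00832 = 33.19 mg/L.

33.2 mg/L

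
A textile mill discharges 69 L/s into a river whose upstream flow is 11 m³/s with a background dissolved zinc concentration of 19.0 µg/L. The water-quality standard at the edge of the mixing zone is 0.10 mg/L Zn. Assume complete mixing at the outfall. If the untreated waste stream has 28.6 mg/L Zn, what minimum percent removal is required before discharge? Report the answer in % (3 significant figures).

69 L/s = 0.069 m³/s.
19.0 µg/L = 0.019 mg/L.
Mass balance: 0.1·11.07 = 0.069·Cₑ + 11·0.019.
Cₑ = (1.107 − 0.209) / 0.069 = 13.01 mg/L.
Required removal = 1 − 13.01/28.6 = 54.5 %.

54.5 %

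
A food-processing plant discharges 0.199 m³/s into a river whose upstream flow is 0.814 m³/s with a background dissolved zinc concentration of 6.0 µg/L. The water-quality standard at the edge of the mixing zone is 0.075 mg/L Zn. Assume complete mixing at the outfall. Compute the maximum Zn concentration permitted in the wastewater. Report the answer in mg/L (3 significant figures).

0.357 mg/L

6.0 µg/L = 0.006 mg/L.
Mass balance: 0.075·1.013 = 0.199·Cₑ + 0.814·0.006.
Cₑ = (0.07597 − 0.004884) / 0.199 = 0.3572 mg/L.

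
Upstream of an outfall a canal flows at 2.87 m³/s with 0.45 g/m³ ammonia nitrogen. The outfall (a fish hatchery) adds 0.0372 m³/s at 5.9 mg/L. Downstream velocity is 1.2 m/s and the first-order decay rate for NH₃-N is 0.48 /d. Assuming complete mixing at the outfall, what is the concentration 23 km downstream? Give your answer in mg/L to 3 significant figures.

0.467 mg/L

After complete mixing, C₀ = (0.0372·5.9 + 2.87·0.45) / 2.907 = 0.5197 mg/L.
Travel time t = 2.3e+04 m / 1.2 m/s = 1.917e+04 s = 0.2218 d.
C = 0.5197·exp(−0.48·0.2218) = 0.5197·0.899 = 0.4672 mg/L.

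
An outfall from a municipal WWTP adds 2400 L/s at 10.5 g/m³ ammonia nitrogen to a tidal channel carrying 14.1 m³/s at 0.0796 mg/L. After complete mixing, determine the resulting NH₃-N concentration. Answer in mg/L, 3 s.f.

2400 L/s = 2.4 m³/s.
Flow-weighted mixing gives C = (2.4·10.5 + 14.1·0.0796) / (2.4 + 14.1) = 26.32/16.5 = 1.595 mg/L.

1.60 mg/L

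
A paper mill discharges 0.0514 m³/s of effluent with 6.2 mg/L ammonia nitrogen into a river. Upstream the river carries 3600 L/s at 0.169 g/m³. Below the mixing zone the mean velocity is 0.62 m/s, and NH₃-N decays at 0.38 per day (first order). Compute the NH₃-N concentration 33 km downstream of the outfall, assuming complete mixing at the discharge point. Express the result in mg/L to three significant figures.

3600 L/s = 3.6 m³/s.
After complete mixing, C₀ = (0.0514·6.2 + 3.6·0.169) / 3.651 = 0.2539 mg/L.
Travel time t = 3.3e+04 m / 0.62 m/s = 5.323e+04 s = 0.616 d.
C = 0.2539·exp(−0.38·0.616) = 0.2539·0.7913 = 0.2009 mg/L.

0.201 mg/L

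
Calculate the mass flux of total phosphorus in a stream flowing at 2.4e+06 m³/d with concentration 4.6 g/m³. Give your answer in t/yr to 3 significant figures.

2.4e+06 m³/d = 27.78 m³/s.
Mass flux = Q·C = 27.78 m³/s × 4.6 g/m³ = 127.8 g/s.
= 127.8 g/s × 31.56 = 4032 t/yr.

4030 t/yr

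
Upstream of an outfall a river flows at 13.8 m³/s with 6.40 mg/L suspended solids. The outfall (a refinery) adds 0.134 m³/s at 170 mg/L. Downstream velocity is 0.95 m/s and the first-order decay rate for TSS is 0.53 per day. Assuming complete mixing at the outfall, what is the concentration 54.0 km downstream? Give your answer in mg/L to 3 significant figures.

After complete mixing, C₀ = (0.134·170 + 13.8·6.4) / 13.93 = 7.973 mg/L.
Travel time t = 5.4e+04 m / 0.95 m/s = 5.684e+04 s = 0.6579 d.
C = 7.973·exp(−0.53·0.6579) = 7.973·0.7056 = 5.626 mg/L.

5.63 mg/L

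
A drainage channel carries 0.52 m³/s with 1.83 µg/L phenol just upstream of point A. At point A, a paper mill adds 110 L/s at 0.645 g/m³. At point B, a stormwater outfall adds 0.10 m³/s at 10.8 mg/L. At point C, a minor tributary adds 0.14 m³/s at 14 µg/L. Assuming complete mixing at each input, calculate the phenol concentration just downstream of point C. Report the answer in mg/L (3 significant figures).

1.33 mg/L

1.83 µg/L = 0.00183 mg/L.
110 L/s = 0.11 m³/s.
After input A: C = (0.52·0.00183 + 0.11·0.645) / 0.63 = 0.1141 mg/L.
After input B: C = (0.63·0.1141 + 0.1·10.8) / 0.73 = 1.578 mg/L.
14 µg/L = 0.014 mg/L.
After input C: C = (0.73·1.578 + 0.14·0.014) / 0.87 = 1.326 mg/L.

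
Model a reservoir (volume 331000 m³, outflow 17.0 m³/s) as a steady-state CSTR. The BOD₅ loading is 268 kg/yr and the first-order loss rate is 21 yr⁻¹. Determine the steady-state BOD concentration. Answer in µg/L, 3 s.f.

Outflow Q = 17.0 m³/s × 3.156e+07 s/yr = 5.365e+08 m³/yr.
Steady-state CSTR mass balance: W = Q·C + k·V·C, so C = W/(Q + kV).
Q + kV = 5.365e+08 + 21·331000 = 5.434e+08 m³/yr.
C = 268/5.434e+08 = 4.932e-07 kg/m³ = 0.0004932 mg/L = 0.4932 µg/L.

0.493 µg/L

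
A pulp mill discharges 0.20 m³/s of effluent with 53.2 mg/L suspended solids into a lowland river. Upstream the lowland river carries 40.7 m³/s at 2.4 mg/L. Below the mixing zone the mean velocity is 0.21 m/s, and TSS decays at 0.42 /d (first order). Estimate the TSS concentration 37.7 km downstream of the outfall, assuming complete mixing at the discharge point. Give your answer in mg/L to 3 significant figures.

1.11 mg/L

After complete mixing, C₀ = (0.2·53.2 + 40.7·2.4) / 40.9 = 2.648 mg/L.
Travel time t = 3.77e+04 m / 0.21 m/s = 1.795e+05 s = 2.078 d.
C = 2.648·exp(−0.42·2.078) = 2.648·0.4178 = 1.107 mg/L.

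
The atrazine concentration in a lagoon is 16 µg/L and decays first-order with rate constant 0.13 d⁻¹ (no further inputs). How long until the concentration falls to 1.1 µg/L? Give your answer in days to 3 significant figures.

t = ln(C₀/C)/k = ln(16/1.1)/0.13 = 2.677/0.13 = 20.59 d.

20.6 d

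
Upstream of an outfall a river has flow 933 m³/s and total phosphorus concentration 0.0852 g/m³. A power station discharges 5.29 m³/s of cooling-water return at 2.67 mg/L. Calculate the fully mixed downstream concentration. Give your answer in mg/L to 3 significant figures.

By mass balance at complete mixing, C = (5.29·2.67 + 933·0.0852) / (5.29 + 933) = 93.62/938.3 = 0.09977 mg/L.

0.0998 mg/L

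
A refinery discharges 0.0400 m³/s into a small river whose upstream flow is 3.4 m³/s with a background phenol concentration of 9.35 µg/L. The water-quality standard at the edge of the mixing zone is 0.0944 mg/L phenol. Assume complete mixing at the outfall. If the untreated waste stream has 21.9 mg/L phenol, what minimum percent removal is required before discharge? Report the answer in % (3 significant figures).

66.6 %

9.35 µg/L = 0.00935 mg/L.
Mass balance: 0.0944·3.44 = 0.04·Cₑ + 3.4·0.00935.
Cₑ = (0.3247 − 0.03179) / 0.04 = 7.324 mg/L.
Required removal = 1 − 7.324/21.9 = 66.56 %.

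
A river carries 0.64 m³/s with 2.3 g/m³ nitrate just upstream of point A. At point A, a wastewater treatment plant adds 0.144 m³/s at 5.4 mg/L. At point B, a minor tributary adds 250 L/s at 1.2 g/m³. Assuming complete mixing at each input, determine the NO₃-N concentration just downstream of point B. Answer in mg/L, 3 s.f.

2.47 mg/L

After input A: C = (0.64·2.3 + 0.144·5.4) / 0.784 = 2.869 mg/L.
250 L/s = 0.25 m³/s.
After input B: C = (0.784·2.869 + 0.25·1.2) / 1.034 = 2.466 mg/L.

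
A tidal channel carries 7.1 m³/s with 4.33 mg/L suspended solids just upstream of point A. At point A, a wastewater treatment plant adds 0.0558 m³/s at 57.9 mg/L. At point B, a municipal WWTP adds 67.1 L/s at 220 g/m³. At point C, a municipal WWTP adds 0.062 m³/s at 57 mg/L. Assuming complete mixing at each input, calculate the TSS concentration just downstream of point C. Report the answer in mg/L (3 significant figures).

7.18 mg/L

After input A: C = (7.1·4.33 + 0.0558·57.9) / 7.156 = 4.748 mg/L.
67.1 L/s = 0.0671 m³/s.
After input B: C = (7.156·4.748 + 0.0671·220) / 7.223 = 6.747 mg/L.
After input C: C = (7.223·6.747 + 0.062·57) / 7.285 = 7.175 mg/L.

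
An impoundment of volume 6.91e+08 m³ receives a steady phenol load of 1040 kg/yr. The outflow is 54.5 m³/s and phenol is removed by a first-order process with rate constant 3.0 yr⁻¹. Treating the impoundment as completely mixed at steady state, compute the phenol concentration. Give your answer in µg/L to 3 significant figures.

0.274 µg/L

Outflow Q = 54.5 m³/s × 3.156e+07 s/yr = 1.72e+09 m³/yr.
Steady-state CSTR mass balance: W = Q·C + k·V·C, so C = W/(Q + kV).
Q + kV = 1.72e+09 + 3.0·6.91e+08 = 3.793e+09 m³/yr.
C = 1040/3.793e+09 = 2.742e-07 kg/m³ = 0.0002742 mg/L = 0.2742 µg/L.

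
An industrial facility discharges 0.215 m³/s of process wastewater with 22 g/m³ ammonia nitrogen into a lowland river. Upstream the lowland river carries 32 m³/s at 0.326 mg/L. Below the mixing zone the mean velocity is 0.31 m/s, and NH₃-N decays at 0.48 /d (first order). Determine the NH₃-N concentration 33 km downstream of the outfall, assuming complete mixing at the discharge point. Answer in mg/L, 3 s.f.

0.261 mg/L

After complete mixing, C₀ = (0.215·22 + 32·0.326) / 32.22 = 0.4707 mg/L.
Travel time t = 3.3e+04 m / 0.31 m/s = 1.065e+05 s = 1.232 d.
C = 0.4707·exp(−0.48·1.232) = 0.4707·0.5536 = 0.2605 mg/L.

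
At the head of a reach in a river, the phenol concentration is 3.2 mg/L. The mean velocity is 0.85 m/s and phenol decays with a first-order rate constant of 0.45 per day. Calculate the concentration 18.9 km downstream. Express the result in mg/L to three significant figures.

Travel time t = 18.9 km / 0.85 m/s = 1.89e+04/0.85 = 2.224e+04 s = 0.2574 d.
First-order decay: C = 3.2·exp(−0.45·0.2574) = 3.2·0.8906 = 2.85 mg/L.

2.85 mg/L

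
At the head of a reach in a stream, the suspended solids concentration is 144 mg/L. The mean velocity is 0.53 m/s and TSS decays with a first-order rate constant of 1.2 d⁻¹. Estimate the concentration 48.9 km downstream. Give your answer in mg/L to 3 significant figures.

40.0 mg/L

Travel time t = 48.9 km / 0.53 m/s = 4.89e+04/0.53 = 9.226e+04 s = 1.068 d.
First-order decay: C = 144·exp(−1.2·1.068) = 144·0.2776 = 39.98 mg/L.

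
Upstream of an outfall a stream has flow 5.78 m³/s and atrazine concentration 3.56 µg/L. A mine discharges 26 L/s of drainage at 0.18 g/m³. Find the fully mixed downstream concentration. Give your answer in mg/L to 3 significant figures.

26 L/s = 0.026 m³/s.
3.56 µg/L = 0.00356 mg/L.
By mass balance at complete mixing, C = (0.026·0.18 + 5.78·0.00356) / (0.026 + 5.78) = 0.02526/5.806 = 0.00435 mg/L.

0.00435 mg/L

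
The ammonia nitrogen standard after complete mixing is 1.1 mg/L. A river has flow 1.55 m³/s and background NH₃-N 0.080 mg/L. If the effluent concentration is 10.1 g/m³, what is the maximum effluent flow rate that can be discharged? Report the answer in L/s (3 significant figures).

176 L/s

Mass balance at complete mixing: C_std·(Q_w + Q_r) = Q_w·C_e + Q_r·C_b.
Rearranging, Q_w = Q_r·(C_std − C_b)/(C_e − C_std) = 1.55·(1.1 − 0.08) / (10.1 − 1.1) = 0.1757 m³/s.
= 175.7 L/s.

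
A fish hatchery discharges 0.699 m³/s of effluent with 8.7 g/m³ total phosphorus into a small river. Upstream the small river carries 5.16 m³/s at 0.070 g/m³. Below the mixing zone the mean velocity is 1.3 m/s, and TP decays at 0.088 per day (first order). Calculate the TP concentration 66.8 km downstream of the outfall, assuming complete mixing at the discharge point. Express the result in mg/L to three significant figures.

1.04 mg/L

After complete mixing, C₀ = (0.699·8.7 + 5.16·0.07) / 5.859 = 1.1 mg/L.
Travel time t = 6.68e+04 m / 1.3 m/s = 5.138e+04 s = 0.5947 d.
C = 1.1·exp(−0.088·0.5947) = 1.1·0.949 = 1.044 mg/L.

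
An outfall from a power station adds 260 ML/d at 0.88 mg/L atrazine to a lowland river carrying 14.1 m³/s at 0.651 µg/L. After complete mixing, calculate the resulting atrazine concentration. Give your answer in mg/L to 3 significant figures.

260 ML/d = 3.009 m³/s.
0.651 µg/L = 0.000651 mg/L.
Flow-weighted mixing gives C = (3.009·0.88 + 14.1·0.000651) / (3.009 + 14.1) = 2.657/17.11 = 0.1553 mg/L.

0.155 mg/L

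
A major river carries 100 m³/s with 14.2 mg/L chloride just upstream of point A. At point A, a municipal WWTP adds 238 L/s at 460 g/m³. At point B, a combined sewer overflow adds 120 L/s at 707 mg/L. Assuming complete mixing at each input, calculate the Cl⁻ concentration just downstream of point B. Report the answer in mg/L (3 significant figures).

16.1 mg/L

238 L/s = 0.238 m³/s.
After input A: C = (100·14.2 + 0.238·460) / 100.2 = 15.26 mg/L.
120 L/s = 0.12 m³/s.
After input B: C = (100.2·15.26 + 0.12·707) / 100.4 = 16.09 mg/L.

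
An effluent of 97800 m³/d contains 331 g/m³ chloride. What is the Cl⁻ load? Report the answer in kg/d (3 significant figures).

97800 m³/d = 1.132 m³/s.
Mass flux = Q·C = 1.132 m³/s × 331 g/m³ = 374.7 g/s.
= 374.7 g/s × 86.4 = 3.237e+04 kg/d.

32400 kg/d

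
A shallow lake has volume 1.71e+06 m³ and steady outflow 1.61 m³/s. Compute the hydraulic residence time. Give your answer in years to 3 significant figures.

0.0337 yr

Q = 1.61 m³/s × 3.156e+07 s/yr = 5.081e+07 m³/yr.
Hydraulic residence time τ = V/Q = 1.71e+06/5.081e+07 = 0.03366 yr.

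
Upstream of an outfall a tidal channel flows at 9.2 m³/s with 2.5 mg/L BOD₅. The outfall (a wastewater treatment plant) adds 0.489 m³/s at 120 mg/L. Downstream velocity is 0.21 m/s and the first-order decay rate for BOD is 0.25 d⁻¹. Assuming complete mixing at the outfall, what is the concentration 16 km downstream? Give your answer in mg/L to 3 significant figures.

6.76 mg/L

After complete mixing, C₀ = (0.489·120 + 9.2·2.5) / 9.689 = 8.43 mg/L.
Travel time t = 1.6e+04 m / 0.21 m/s = 7.619e+04 s = 0.8818 d.
C = 8.43·exp(−0.25·0.8818) = 8.43·0.8022 = 6.762 mg/L.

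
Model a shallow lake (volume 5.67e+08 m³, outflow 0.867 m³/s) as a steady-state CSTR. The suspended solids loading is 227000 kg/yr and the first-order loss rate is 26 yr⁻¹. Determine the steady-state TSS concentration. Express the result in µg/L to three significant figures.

Outflow Q = 0.867 m³/s × 3.156e+07 s/yr = 2.736e+07 m³/yr.
Steady-state CSTR mass balance: W = Q·C + k·V·C, so C = W/(Q + kV).
Q + kV = 2.736e+07 + 26·5.67e+08 = 1.477e+10 m³/yr.
C = 227000/1.477e+10 = 1.537e-05 kg/m³ = 0.01537 mg/L = 15.37 µg/L.

15.4 µg/L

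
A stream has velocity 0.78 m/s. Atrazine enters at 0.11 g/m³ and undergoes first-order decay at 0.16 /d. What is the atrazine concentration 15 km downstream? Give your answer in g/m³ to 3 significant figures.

0.106 g/m³

Travel time t = 15 km / 0.78 m/s = 1.5e+04/0.78 = 1.923e+04 s = 0.2226 d.
First-order decay: C = 0.11·exp(−0.16·0.2226) = 0.11·0.965 = 0.1062 g/m³.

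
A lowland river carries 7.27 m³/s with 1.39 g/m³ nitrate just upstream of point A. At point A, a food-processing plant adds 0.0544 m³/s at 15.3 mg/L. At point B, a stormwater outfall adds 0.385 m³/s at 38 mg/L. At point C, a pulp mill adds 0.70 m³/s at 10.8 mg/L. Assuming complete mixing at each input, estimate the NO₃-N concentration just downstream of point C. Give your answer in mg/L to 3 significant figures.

After input A: C = (7.27·1.39 + 0.0544·15.3) / 7.324 = 1.493 mg/L.
After input B: C = (7.324·1.493 + 0.385·38) / 7.709 = 3.316 mg/L.
After input C: C = (7.709·3.316 + 0.7·10.8) / 8.409 = 3.939 mg/L.

3.94 mg/L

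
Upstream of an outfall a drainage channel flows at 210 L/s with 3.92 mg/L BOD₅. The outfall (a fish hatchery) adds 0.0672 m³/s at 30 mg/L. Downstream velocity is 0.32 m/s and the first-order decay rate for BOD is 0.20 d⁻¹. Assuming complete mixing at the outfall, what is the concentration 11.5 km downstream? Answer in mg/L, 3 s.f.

9.42 mg/L

210 L/s = 0.21 m³/s.
After complete mixing, C₀ = (0.0672·30 + 0.21·3.92) / 0.2772 = 10.24 mg/L.
Travel time t = 1.15e+04 m / 0.32 m/s = 3.594e+04 s = 0.4159 d.
C = 10.24·exp(−0.20·0.4159) = 10.24·0.9202 = 9.425 mg/L.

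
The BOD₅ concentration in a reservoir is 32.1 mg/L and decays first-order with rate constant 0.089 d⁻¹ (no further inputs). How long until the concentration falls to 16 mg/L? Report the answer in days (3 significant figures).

7.82 d

t = ln(C₀/C)/k = ln(32.1/16)/0.089 = 0.6963/0.089 = 7.823 d.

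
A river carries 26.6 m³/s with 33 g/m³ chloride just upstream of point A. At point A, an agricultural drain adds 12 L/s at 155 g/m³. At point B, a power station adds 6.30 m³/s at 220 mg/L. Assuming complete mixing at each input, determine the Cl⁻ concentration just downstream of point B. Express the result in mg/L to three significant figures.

68.8 mg/L

12 L/s = 0.012 m³/s.
After input A: C = (26.6·33 + 0.012·155) / 26.61 = 33.06 mg/L.
After input B: C = (26.61·33.06 + 6.3·220) / 32.91 = 68.84 mg/L.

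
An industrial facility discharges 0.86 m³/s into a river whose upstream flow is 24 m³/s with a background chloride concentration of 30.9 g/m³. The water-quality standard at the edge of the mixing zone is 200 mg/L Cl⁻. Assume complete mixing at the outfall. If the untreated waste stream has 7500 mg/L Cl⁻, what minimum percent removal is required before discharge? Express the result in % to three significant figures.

34.4 %

Mass balance: 200·24.86 = 0.86·Cₑ + 24·30.9.
Cₑ = (4972 − 741.6) / 0.86 = 4919 mg/L.
Required removal = 1 − 4919/7500 = 34.41 %.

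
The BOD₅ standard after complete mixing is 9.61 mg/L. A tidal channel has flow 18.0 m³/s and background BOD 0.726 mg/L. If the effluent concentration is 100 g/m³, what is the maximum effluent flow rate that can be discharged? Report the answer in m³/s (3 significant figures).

1.77 m³/s

Mass balance at complete mixing: C_std·(Q_w + Q_r) = Q_w·C_e + Q_r·C_b.
Rearranging, Q_w = Q_r·(C_std − C_b)/(C_e − C_std) = 18.0·(9.61 − 0.726) / (100 − 9.61) = 1.769 m³/s.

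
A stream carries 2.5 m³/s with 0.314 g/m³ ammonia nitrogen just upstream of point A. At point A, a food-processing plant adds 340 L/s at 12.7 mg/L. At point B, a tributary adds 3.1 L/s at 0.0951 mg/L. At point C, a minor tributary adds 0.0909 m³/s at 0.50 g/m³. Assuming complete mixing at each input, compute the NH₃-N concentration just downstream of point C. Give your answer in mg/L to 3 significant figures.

340 L/s = 0.34 m³/s.
After input A: C = (2.5·0.314 + 0.34·12.7) / 2.84 = 1.797 mg/L.
3.1 L/s = 0.0031 m³/s.
After input B: C = (2.84·1.797 + 0.0031·0.0951) / 2.843 = 1.795 mg/L.
After input C: C = (2.843·1.795 + 0.0909·0.5) / 2.934 = 1.755 mg/L.

1.75 mg/L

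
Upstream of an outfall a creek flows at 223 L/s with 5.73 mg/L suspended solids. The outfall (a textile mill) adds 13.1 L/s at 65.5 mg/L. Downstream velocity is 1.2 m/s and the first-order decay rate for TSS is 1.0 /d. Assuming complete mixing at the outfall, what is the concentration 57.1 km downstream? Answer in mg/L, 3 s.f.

5.22 mg/L

13.1 L/s = 0.0131 m³/s.
223 L/s = 0.223 m³/s.
After complete mixing, C₀ = (0.0131·65.5 + 0.223·5.73) / 0.2361 = 9.046 mg/L.
Travel time t = 5.71e+04 m / 1.2 m/s = 4.758e+04 s = 0.5507 d.
C = 9.046·exp(−1.0·0.5507) = 9.046·0.5765 = 5.215 mg/L.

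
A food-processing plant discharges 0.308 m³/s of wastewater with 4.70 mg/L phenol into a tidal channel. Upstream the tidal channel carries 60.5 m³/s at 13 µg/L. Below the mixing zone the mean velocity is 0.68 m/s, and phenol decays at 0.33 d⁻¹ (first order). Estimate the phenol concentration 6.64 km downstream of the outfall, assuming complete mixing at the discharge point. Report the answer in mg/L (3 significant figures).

0.0354 mg/L

13 µg/L = 0.013 mg/L.
After complete mixing, C₀ = (0.308·4.7 + 60.5·0.013) / 60.81 = 0.03674 mg/L.
Travel time t = 6640 m / 0.68 m/s = 9765 s = 0.113 d.
C = 0.03674·exp(−0.33·0.113) = 0.03674·0.9634 = 0.0354 mg/L.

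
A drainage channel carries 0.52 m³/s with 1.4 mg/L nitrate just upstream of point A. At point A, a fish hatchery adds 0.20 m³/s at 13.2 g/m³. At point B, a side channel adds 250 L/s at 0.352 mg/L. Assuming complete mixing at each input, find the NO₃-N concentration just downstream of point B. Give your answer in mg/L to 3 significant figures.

3.56 mg/L

After input A: C = (0.52·1.4 + 0.2·13.2) / 0.72 = 4.678 mg/L.
250 L/s = 0.25 m³/s.
After input B: C = (0.72·4.678 + 0.25·0.352) / 0.97 = 3.563 mg/L.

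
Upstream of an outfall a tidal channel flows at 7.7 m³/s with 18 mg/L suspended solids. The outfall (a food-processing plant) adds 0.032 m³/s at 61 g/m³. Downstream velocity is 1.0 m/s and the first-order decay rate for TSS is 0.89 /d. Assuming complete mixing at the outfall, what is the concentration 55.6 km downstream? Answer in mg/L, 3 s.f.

After complete mixing, C₀ = (0.032·61 + 7.7·18) / 7.732 = 18.18 mg/L.
Travel time t = 5.56e+04 m / 1.0 m/s = 5.56e+04 s = 0.6435 d.
C = 18.18·exp(−0.89·0.6435) = 18.18·0.564 = 10.25 mg/L.

10.3 mg/L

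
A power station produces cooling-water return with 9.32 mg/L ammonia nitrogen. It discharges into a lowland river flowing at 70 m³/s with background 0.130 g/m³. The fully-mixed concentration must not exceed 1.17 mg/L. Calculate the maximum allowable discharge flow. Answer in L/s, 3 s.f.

8930 L/s

Mass balance at complete mixing: C_std·(Q_w + Q_r) = Q_w·C_e + Q_r·C_b.
Rearranging, Q_w = Q_r·(C_std − C_b)/(C_e − C_std) = 70·(1.17 − 0.13) / (9.32 − 1.17) = 8.933 m³/s.
= 8933 L/s.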